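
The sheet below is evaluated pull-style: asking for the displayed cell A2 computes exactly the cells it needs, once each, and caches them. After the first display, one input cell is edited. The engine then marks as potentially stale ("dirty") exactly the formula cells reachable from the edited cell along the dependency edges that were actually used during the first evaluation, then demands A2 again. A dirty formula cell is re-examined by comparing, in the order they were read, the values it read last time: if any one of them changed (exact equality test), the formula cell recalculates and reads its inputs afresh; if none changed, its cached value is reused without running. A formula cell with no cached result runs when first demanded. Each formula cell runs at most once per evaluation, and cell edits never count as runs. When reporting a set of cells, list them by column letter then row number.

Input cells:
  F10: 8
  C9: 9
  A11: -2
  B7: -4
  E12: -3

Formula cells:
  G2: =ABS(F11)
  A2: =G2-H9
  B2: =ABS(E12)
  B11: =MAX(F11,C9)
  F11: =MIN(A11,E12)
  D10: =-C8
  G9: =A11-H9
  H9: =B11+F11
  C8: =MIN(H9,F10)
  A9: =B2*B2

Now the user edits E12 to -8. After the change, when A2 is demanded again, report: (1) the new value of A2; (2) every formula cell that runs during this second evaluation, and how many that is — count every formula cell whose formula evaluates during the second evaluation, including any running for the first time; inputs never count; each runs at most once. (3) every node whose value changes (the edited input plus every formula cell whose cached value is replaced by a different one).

Demanding A2 again yields 7.
5 formula cells run: A2, B11, F11, G2, H9.
The nodes whose values change: A2, E12, F11, G2, H9.

First demand of the output computes:
  F11 = MIN(-2, -3) = -3
  B11 = MAX(-3, 9) = 9
  G2 = ABS(-3) = 3
  H9 = 9 + -3 = 6
  A2 = 3 - 6 = -3

After the edit, cleaning proceeds:
  F11: a read changed (E12 -3->-8) — executes, giving -8.
  B11: a read changed (F11 -3->-8) — executes, giving 9 — identical to its old value.
  G2: a read changed (F11 -3->-8) — executes, giving 8.
  H9: a read changed (F11 -3->-8) — executes, giving 1.
  A2: a read changed (G2 3->8; H9 6->1) — executes, giving 7.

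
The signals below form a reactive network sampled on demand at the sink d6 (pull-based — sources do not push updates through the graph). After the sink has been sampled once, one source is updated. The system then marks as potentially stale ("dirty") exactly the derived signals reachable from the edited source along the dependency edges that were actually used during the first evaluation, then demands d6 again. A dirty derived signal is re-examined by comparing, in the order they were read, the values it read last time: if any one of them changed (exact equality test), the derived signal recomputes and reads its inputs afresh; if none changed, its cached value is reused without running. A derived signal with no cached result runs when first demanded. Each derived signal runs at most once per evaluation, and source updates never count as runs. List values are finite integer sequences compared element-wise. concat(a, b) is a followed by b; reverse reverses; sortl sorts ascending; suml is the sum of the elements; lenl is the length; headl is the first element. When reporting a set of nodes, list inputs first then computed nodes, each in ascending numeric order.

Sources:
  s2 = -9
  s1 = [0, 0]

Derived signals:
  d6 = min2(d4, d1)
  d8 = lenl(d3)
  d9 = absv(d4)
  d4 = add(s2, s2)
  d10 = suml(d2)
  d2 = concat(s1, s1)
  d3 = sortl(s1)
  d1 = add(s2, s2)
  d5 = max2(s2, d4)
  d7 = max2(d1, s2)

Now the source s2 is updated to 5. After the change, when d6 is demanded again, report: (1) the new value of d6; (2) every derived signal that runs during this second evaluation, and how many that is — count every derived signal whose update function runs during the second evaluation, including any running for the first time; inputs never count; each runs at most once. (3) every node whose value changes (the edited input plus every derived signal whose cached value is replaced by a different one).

d6 now evaluates to 10.
Run set: d1, d4, d6 (3 run).
Changed values: s2, d1, d4, d6.

Initial pass — values computed on the first demand:
  d1 = add(-9, -9) = -18
  d4 = add(-9, -9) = -18
  d6 = min2(-18, -18) = -18

Second demand — change propagation:
  d1: re-runs because s2 -9->5; s2 -9->5; new result 10.
  d4: re-runs because s2 -9->5; s2 -9->5; new result 10.
  d6: re-runs because d4 -18->10; d1 -18->10; new result 10.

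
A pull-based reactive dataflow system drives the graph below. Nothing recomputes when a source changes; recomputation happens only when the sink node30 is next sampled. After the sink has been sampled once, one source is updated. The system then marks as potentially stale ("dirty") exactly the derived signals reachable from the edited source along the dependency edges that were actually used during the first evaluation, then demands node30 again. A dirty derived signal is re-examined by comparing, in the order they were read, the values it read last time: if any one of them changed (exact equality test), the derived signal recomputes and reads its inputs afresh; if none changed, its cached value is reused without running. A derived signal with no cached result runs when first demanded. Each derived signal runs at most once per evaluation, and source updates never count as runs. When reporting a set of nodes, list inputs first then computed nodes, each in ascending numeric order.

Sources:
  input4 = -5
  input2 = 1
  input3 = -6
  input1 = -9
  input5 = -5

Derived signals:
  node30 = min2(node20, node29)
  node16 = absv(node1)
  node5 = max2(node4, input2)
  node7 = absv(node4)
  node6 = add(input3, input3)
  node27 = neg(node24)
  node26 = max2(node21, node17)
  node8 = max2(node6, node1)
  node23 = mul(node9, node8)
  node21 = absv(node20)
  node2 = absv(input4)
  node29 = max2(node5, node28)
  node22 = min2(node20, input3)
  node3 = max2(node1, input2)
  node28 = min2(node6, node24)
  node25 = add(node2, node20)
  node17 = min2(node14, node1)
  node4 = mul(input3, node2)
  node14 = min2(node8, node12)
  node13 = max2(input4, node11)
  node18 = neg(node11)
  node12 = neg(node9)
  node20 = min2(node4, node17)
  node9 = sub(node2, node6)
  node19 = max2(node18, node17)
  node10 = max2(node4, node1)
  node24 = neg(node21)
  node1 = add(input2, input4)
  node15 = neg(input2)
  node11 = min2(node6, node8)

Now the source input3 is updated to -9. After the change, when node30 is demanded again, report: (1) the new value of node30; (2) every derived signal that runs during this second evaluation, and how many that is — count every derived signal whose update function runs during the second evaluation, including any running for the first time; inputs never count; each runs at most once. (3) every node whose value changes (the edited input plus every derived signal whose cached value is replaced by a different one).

New value of node30: -45.
Derived signals that run: node4, node5, node6, node8, node9, node12, node14, node17, node20, node21, node24, node28, node29, node30 — 14 in total.
Values that change: input3, node4, node6, node9, node12, node14, node17, node20, node21, node24, node28, node30.

First evaluation (everything demanded from the output):
  node1 = add(1, -5) = -4
  node2 = absv(-5) = 5
  node4 = mul(-6, 5) = -30
  node5 = max2(-30, 1) = 1
  node6 = add(-6, -6) = -12
  node8 = max2(-12, -4) = -4
  node9 = sub(5, -12) = 17
  node12 = neg(17) = -17
  node14 = min2(-4, -17) = -17
  node17 = min2(-17, -4) = -17
  node20 = min2(-30, -17) = -30
  node21 = absv(-30) = 30
  node24 = neg(30) = -30
  node28 = min2(-12, -30) = -30
  node29 = max2(1, -30) = 1
  node30 = min2(-30, 1) = -30

Propagation after the edit:
  node4: runs — input3 -6->-9; result -45.
  node5: runs — node4 -30->-45; result 1 (same value as before).
  node6: runs — input3 -6->-9; input3 -6->-9; result -18.
  node8: runs — node6 -12->-18; result -4 (same value as before).
  node9: runs — node6 -12->-18; result 23.
  node12: runs — node9 17->23; result -23.
  node14: runs — node12 -17->-23; result -23.
  node17: runs — node14 -17->-23; result -23.
  node20: runs — node4 -30->-45; node17 -17->-23; result -45.
  node21: runs — node20 -30->-45; result 45.
  node24: runs — node21 30->45; result -45.
  node28: runs — node6 -12->-18; node24 -30->-45; result -45.
  node29: runs — node28 -30->-45; result 1 (same value as before).
  node30: runs — node20 -30->-45; result -45.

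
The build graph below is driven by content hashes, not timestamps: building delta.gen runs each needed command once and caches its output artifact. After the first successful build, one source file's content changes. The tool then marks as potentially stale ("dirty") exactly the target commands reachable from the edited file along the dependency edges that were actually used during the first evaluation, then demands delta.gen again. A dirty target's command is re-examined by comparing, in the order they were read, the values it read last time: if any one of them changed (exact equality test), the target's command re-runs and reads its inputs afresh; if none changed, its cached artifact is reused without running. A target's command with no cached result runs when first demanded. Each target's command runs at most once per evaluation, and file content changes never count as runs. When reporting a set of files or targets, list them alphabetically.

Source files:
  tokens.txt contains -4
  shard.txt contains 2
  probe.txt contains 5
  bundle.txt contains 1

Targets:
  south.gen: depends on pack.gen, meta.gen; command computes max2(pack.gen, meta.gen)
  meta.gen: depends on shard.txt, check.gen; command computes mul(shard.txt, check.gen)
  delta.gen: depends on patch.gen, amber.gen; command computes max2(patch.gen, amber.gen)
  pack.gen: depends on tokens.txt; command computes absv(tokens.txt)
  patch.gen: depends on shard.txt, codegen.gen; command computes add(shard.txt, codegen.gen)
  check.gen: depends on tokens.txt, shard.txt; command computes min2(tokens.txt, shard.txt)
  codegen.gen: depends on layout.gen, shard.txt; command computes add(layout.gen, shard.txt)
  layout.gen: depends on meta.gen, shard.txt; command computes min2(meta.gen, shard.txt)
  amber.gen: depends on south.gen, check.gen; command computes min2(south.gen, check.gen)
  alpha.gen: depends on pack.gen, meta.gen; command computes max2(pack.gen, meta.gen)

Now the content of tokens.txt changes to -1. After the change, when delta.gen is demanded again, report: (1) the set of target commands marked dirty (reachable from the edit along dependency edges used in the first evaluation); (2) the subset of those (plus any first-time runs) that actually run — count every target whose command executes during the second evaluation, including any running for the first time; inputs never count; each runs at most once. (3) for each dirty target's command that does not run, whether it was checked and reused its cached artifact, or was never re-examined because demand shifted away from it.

Dirty set: amber.gen, check.gen, codegen.gen, delta.gen, layout.gen, meta.gen, pack.gen, patch.gen, south.gen.
Run set: amber.gen, check.gen, codegen.gen, delta.gen, layout.gen, meta.gen, pack.gen, patch.gen, south.gen (9 run).
All dirty target commands ended up running.

Initial pass — values computed on the first demand:
  check.gen = min2(-4, 2) = -4
  meta.gen = mul(2, -4) = -8
  layout.gen = min2(-8, 2) = -8
  codegen.gen = add(-8, 2) = -6
  pack.gen = absv(-4) = 4
  patch.gen = add(2, -6) = -4
  south.gen = max2(4, -8) = 4
  amber.gen = min2(4, -4) = -4
  delta.gen = max2(-4, -4) = -4

Second demand — change propagation:
  check.gen: re-runs because tokens.txt -4->-1; new result -1.
  meta.gen: re-runs because check.gen -4->-1; new result -2.
  layout.gen: re-runs because meta.gen -8->-2; new result -2.
  codegen.gen: re-runs because layout.gen -8->-2; new result 0.
  pack.gen: re-runs because tokens.txt -4->-1; new result 1.
  patch.gen: re-runs because codegen.gen -6->0; new result 2.
  south.gen: re-runs because pack.gen 4->1; meta.gen -8->-2; new result 1.
  amber.gen: re-runs because south.gen 4->1; check.gen -4->-1; new result -1.
  delta.gen: re-runs because patch.gen -4->2; amber.gen -4->-1; new result 2.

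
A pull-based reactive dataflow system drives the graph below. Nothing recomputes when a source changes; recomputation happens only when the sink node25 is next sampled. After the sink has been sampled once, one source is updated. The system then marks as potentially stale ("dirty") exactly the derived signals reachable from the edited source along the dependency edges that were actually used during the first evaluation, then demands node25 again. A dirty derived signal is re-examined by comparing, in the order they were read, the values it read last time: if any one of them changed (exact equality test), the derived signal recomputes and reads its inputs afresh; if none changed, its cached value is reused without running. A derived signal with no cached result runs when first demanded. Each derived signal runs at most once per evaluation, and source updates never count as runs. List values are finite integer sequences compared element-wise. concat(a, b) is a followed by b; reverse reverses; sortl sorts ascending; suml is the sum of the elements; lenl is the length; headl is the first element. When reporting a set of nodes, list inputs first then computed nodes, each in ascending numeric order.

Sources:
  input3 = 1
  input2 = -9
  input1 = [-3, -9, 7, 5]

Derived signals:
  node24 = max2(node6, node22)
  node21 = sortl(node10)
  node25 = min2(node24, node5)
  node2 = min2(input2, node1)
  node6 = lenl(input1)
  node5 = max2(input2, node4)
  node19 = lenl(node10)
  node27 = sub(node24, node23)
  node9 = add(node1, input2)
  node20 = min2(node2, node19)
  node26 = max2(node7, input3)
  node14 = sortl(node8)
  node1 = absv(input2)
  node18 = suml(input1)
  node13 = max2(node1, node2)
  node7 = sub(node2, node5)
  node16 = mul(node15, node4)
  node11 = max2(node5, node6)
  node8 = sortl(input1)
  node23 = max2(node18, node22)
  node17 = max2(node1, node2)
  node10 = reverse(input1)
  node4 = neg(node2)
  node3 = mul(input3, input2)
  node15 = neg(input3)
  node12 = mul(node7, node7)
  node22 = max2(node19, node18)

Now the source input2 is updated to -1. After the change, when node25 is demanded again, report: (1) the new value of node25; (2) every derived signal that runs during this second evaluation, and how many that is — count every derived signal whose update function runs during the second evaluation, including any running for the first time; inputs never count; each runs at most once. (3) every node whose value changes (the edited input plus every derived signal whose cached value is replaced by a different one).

First evaluation (everything demanded from the output):
  node1 = absv(-9) = 9
  node2 = min2(-9, 9) = -9
  node4 = neg(-9) = 9
  node5 = max2(-9, 9) = 9
  node6 = lenl([-3, -9, 7, 5]) = 4
  node10 = reverse([-3, -9, 7, 5]) = [5, 7, -9, -3]
  node18 = suml([-3, -9, 7, 5]) = 0
  node19 = lenl([5, 7, -9, -3]) = 4
  node22 = max2(4, 0) = 4
  node24 = max2(4, 4) = 4
  node25 = min2(4, 9) = 4

Propagation after the edit:
  node1: runs — input2 -9->-1; result 1.
  node2: runs — input2 -9->-1; node1 9->1; result -1.
  node4: runs — node2 -9->-1; result 1.
  node5: runs — input2 -9->-1; node4 9->1; result 1.
  node25: runs — node5 9->1; result 1.

New value of node25: 1.
Derived signals that run: node1, node2, node4, node5, node25 — 5 in total.
Values that change: input2, node1, node2, node4, node5, node25.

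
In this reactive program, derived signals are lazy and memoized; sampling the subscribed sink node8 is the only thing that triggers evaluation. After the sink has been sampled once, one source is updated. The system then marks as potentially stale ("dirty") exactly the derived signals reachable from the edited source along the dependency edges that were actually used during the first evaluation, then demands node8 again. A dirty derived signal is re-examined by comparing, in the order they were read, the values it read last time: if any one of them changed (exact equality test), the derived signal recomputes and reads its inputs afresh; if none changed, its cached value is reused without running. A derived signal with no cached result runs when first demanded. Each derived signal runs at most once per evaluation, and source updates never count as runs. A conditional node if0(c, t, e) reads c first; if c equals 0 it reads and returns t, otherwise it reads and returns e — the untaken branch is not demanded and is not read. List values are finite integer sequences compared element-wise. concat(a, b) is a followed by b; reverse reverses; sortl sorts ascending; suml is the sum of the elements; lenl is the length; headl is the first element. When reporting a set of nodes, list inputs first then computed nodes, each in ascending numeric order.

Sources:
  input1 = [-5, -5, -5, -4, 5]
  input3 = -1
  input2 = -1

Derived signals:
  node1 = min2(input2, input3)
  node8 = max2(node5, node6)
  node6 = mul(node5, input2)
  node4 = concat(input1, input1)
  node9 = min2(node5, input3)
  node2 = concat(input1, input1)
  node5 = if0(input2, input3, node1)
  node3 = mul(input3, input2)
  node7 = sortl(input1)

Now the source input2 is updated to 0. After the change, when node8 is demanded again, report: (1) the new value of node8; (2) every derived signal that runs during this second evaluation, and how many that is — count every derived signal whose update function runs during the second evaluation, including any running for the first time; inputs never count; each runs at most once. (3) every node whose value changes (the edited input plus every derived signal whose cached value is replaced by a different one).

Demanding node8 again yields 0.
3 derived signals run: node5, node6, node8.
The nodes whose values change: input2, node6, node8.
Note the branch switch — demand abandons node1, which is never re-examined.

First demand of the output computes:
  node1 = min2(-1, -1) = -1
  node5 = if0(input2=-1 -> else branch node1) = -1
  node6 = mul(-1, -1) = 1
  node8 = max2(-1, 1) = 1

After the edit, cleaning proceeds:
  node1: stays stale; no demand reaches it after the flip.
  node5: a read changed (input2 -1->0) — executes, giving -1 — identical to its old value.
  node6: a read changed (input2 -1->0) — executes, giving 0.
  node8: a read changed (node6 1->0) — executes, giving 0.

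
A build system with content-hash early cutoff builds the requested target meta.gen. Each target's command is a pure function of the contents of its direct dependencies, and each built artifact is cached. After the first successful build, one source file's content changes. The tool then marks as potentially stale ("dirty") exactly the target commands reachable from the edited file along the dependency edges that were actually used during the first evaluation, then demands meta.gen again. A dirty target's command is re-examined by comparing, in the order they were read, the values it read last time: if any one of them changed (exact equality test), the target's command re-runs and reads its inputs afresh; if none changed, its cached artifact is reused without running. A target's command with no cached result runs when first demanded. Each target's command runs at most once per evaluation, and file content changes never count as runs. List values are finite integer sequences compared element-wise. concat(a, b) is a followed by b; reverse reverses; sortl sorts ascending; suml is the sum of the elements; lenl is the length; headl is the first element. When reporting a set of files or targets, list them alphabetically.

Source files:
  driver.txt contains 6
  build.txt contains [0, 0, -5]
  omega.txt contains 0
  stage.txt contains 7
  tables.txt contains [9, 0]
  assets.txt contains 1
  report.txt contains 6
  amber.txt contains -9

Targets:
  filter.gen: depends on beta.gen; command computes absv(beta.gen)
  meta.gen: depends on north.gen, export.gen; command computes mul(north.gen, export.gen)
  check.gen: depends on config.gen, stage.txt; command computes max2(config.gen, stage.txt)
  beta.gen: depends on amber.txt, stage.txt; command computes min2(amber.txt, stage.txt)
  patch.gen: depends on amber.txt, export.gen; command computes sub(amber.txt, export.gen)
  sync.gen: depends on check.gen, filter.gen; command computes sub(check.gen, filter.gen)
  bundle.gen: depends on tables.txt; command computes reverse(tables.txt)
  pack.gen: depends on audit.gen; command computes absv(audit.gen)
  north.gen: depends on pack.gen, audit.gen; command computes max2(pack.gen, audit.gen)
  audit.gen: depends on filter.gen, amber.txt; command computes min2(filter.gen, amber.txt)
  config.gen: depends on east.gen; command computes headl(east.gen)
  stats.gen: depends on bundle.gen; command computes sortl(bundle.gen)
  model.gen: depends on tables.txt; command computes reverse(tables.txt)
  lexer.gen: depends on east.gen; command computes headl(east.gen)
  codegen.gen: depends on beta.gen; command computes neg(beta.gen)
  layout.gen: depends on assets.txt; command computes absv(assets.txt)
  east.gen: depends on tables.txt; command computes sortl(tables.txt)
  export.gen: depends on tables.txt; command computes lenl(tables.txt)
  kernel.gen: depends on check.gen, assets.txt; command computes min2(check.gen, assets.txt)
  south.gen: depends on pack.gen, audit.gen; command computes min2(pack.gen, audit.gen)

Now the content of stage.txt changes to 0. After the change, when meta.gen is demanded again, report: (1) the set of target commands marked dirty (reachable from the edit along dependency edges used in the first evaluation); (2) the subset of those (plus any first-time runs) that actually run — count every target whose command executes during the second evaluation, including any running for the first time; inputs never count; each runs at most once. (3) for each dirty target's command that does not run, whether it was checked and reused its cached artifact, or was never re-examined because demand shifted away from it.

Marked dirty: audit.gen, beta.gen, filter.gen, meta.gen, north.gen, pack.gen.
Target commands that run: beta.gen — 1 in total.
Checked but reused from cache: audit.gen, filter.gen, meta.gen, north.gen, pack.gen.
Key observation: the change is absorbed at beta.gen — it re-runs but produces the same value, and the output's value is unchanged.

First evaluation (everything demanded from the output):
  beta.gen = min2(-9, 7) = -9
  export.gen = lenl([9, 0]) = 2
  filter.gen = absv(-9) = 9
  audit.gen = min2(9, -9) = -9
  pack.gen = absv(-9) = 9
  north.gen = max2(9, -9) = 9
  meta.gen = mul(9, 2) = 18

Propagation after the edit:
  beta.gen: runs — stage.txt 7->0; result -9 (same value as before).
  filter.gen: checked — values it read are unchanged (beta.gen unchanged); reused cached 9 without running.
  audit.gen: checked — values it read are unchanged (filter.gen unchanged, amber.txt unchanged); reused cached -9 without running.
  pack.gen: checked — values it read are unchanged (audit.gen unchanged); reused cached 9 without running.
  north.gen: checked — values it read are unchanged (pack.gen unchanged, audit.gen unchanged); reused cached 9 without running.
  meta.gen: checked — values it read are unchanged (north.gen unchanged, export.gen unchanged); reused cached 18 without running.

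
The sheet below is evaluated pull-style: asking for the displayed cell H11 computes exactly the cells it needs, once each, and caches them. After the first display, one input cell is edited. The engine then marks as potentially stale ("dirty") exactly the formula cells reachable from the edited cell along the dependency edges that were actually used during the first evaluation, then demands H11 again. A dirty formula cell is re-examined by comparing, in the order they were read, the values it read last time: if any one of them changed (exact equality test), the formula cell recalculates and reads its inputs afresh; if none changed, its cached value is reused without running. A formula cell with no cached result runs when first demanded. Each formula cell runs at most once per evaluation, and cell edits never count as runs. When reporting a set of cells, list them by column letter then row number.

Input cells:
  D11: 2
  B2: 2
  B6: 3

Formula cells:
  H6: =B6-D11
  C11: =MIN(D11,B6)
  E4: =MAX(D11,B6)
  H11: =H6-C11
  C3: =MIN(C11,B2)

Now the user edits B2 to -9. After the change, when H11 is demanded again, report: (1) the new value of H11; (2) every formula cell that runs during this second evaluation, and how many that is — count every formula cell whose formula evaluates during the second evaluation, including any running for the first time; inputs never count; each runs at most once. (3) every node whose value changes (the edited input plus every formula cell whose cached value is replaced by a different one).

Demanding H11 again yields -1.
0 formula cells run: none.
The nodes whose values change: B2.
Note the shortcut — B2 feeds only undemanded nodes, so no recomputation happens.

First demand of the output computes:
  C11 = MIN(2, 3) = 2
  H6 = 3 - 2 = 1
  H11 = 1 - 2 = -1

After the edit, cleaning proceeds:
  B2 only reaches undemanded nodes; the second demand re-runs nothing.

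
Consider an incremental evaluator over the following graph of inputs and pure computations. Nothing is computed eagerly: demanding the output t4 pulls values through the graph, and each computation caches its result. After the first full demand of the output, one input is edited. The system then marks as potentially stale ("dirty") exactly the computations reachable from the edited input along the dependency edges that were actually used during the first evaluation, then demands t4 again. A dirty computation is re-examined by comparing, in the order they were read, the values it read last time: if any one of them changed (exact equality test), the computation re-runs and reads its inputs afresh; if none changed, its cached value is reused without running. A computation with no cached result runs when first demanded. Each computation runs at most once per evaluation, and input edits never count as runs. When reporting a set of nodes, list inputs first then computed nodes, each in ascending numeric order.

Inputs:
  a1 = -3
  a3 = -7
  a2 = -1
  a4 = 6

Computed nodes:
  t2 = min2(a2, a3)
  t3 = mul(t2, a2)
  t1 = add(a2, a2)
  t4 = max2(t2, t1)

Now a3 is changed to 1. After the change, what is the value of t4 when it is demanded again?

t4 now evaluates to -1.

Initial pass — values computed on the first demand:
  t1 = add(-1, -1) = -2
  t2 = min2(-1, -7) = -7
  t4 = max2(-7, -2) = -2

Second demand — change propagation:
  t2: re-runs because a3 -7->1; new result -1.
  t4: re-runs because t2 -7->-1; new result -1.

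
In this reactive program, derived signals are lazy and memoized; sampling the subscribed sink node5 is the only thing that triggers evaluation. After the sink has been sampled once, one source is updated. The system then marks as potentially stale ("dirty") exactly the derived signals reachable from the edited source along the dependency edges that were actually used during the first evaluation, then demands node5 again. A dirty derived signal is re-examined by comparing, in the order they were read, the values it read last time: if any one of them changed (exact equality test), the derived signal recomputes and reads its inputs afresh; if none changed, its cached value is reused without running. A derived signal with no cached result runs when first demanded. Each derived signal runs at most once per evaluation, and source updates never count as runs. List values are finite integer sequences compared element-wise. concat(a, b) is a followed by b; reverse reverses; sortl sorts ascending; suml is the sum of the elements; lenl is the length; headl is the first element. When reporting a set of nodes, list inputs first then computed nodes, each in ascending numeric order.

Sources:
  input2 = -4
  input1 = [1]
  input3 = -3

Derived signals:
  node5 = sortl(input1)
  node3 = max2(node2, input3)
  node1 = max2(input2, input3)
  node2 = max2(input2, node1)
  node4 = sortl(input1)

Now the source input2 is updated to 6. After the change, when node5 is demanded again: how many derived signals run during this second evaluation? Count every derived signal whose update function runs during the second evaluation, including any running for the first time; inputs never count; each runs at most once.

First demand of the output computes:
  node5 = sortl([1]) = [1]

After the edit, cleaning proceeds:
  input2 only reaches undemanded nodes; the second demand re-runs nothing.

Note the shortcut — input2 feeds only undemanded nodes, so no recomputation happens.

0 derived signals run: none.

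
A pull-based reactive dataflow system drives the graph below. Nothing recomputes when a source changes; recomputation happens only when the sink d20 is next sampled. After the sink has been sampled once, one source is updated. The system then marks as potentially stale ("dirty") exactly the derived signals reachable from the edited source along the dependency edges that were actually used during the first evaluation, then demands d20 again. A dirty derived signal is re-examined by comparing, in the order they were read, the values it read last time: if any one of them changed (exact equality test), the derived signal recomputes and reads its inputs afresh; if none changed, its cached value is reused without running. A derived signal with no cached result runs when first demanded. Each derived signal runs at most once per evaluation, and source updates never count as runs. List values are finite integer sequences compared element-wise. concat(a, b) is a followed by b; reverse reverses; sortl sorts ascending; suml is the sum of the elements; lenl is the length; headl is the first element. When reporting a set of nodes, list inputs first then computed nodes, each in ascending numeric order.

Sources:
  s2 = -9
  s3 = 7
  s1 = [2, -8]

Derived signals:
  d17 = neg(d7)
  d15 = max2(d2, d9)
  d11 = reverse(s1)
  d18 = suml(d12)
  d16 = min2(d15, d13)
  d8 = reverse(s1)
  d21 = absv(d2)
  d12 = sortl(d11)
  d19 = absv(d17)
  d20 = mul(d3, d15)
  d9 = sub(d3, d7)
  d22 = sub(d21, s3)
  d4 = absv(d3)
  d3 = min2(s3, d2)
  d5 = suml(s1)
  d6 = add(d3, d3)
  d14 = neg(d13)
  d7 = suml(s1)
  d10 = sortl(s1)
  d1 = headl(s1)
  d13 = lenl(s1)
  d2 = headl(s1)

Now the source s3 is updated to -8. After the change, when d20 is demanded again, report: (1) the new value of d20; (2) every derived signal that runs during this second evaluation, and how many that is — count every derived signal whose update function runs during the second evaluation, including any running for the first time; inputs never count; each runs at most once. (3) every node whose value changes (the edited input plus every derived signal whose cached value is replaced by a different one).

New value of d20: -16.
Derived signals that run: d3, d9, d15, d20 — 4 in total.
Values that change: s3, d3, d9, d15, d20.

First evaluation (everything demanded from the output):
  d2 = headl([2, -8]) = 2
  d3 = min2(7, 2) = 2
  d7 = suml([2, -8]) = -6
  d9 = sub(2, -6) = 8
  d15 = max2(2, 8) = 8
  d20 = mul(2, 8) = 16

Propagation after the edit:
  d3: runs — s3 7->-8; result -8.
  d9: runs — d3 2->-8; result -2.
  d15: runs — d9 8->-2; result 2.
  d20: runs — d3 2->-8; d15 8->2; result -16.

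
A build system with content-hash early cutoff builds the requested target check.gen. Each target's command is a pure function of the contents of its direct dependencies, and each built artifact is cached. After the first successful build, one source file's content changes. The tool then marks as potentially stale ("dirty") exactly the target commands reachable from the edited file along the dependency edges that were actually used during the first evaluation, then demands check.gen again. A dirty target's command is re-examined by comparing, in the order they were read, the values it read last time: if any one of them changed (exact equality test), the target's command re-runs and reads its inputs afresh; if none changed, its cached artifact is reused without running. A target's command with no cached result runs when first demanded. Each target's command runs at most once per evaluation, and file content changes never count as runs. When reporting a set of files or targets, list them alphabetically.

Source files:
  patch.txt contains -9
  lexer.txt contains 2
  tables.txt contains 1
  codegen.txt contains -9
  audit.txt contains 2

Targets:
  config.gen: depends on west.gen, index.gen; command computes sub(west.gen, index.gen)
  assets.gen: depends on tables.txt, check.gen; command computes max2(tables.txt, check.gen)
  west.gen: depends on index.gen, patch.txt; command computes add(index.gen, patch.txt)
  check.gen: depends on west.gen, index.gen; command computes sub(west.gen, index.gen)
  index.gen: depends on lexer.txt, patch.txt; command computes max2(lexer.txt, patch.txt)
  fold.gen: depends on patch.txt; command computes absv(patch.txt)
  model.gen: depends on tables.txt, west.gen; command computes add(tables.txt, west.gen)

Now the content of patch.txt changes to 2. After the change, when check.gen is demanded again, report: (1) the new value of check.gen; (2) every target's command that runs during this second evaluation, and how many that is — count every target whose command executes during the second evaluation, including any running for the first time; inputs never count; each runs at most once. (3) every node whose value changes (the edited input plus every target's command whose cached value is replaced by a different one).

New value of check.gen: 2.
Target commands that run: check.gen, index.gen, west.gen — 3 in total.
Values that change: check.gen, patch.txt, west.gen.

First evaluation (everything demanded from the output):
  index.gen = max2(2, -9) = 2
  west.gen = add(2, -9) = -7
  check.gen = sub(-7, 2) = -9

Propagation after the edit:
  index.gen: runs — patch.txt -9->2; result 2 (same value as before).
  west.gen: runs — patch.txt -9->2; result 4.
  check.gen: runs — west.gen -7->4; result 2.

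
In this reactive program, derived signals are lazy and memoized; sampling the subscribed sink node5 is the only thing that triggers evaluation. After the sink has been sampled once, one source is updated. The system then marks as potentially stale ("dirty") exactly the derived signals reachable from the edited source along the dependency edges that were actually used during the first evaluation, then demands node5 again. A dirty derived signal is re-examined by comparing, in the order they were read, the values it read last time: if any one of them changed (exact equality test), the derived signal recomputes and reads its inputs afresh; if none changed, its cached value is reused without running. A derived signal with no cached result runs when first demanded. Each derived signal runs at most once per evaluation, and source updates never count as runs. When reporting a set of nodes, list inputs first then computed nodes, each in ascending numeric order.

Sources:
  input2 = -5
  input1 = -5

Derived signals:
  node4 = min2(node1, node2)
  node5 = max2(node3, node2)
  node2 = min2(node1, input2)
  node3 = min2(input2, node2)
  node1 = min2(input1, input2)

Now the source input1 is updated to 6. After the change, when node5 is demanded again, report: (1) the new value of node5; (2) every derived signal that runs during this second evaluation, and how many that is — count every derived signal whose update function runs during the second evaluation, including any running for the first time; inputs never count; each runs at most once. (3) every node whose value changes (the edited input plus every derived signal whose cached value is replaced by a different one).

Demanding node5 again yields -5.
1 derived signals run: node1.
The nodes whose values change: input1.
Note the absorption at node1: it re-runs yet its value is the same, leaving the output's value untouched.

First demand of the output computes:
  node1 = min2(-5, -5) = -5
  node2 = min2(-5, -5) = -5
  node3 = min2(-5, -5) = -5
  node5 = max2(-5, -5) = -5

After the edit, cleaning proceeds:
  node1: a read changed (input1 -5->6) — executes, giving -5 — identical to its old value.
  node2: dirty, but its reads are unchanged (node1 unchanged, input2 unchanged); cached -5 stands.
  node3: dirty, but its reads are unchanged (input2 unchanged, node2 unchanged); cached -5 stands.
  node5: dirty, but its reads are unchanged (node3 unchanged, node2 unchanged); cached -5 stands.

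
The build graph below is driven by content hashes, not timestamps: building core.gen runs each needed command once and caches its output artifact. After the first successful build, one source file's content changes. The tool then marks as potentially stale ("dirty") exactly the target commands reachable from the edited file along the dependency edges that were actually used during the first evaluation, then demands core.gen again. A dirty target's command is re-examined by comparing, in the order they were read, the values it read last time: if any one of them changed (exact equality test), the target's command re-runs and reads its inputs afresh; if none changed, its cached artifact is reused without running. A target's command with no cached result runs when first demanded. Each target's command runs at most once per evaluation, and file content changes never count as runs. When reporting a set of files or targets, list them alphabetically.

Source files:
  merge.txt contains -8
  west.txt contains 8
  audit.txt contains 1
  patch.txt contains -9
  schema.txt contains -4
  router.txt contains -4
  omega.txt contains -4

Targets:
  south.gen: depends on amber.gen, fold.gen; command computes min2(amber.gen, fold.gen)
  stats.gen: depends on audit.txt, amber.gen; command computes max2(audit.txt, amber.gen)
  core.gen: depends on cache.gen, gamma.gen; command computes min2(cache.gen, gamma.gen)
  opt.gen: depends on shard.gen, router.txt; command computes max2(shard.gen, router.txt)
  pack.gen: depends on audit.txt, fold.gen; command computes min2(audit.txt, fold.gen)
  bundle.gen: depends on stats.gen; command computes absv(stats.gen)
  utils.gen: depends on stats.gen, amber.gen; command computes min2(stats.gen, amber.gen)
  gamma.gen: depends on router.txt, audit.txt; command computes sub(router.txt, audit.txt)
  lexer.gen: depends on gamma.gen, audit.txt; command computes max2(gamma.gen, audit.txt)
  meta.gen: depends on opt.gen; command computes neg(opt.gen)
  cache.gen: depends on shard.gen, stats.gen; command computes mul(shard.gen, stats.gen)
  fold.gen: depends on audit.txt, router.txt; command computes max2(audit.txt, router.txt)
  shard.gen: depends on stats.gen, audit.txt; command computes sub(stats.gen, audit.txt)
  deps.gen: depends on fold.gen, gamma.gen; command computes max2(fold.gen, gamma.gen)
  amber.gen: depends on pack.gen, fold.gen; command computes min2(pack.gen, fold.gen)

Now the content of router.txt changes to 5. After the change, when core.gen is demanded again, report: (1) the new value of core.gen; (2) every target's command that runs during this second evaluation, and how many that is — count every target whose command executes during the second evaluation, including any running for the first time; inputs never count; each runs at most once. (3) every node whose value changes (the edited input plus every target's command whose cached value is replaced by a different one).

core.gen now evaluates to 0.
Run set: amber.gen, core.gen, fold.gen, gamma.gen, pack.gen (5 run).
Changed values: core.gen, fold.gen, gamma.gen, router.txt.
The important point: at stats.gen every value read last time is unchanged, so the dirty flag clears without a run.

Initial pass — values computed on the first demand:
  fold.gen = max2(1, -4) = 1
  gamma.gen = sub(-4, 1) = -5
  pack.gen = min2(1, 1) = 1
  amber.gen = min2(1, 1) = 1
  stats.gen = max2(1, 1) = 1
  shard.gen = sub(1, 1) = 0
  cache.gen = mul(0, 1) = 0
  core.gen = min2(0, -5) = -5

Second demand — change propagation:
  fold.gen: re-runs because router.txt -4->5; new result 5.
  gamma.gen: re-runs because router.txt -4->5; new result 4.
  pack.gen: re-runs because fold.gen 1->5; new result 1 (unchanged).
  amber.gen: re-runs because fold.gen 1->5; new result 1 (unchanged).
  stats.gen: re-examined; everything it read last time is the same (audit.txt unchanged, amber.gen unchanged) — cache 1 kept, no run.
  shard.gen: re-examined; everything it read last time is the same (stats.gen unchanged, audit.txt unchanged) — cache 0 kept, no run.
  cache.gen: re-examined; everything it read last time is the same (shard.gen unchanged, stats.gen unchanged) — cache 0 kept, no run.
  core.gen: re-runs because gamma.gen -5->4; new result 0.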